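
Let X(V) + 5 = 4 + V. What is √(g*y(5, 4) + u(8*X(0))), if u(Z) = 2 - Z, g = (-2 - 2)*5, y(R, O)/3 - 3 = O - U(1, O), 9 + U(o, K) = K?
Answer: I*√710 ≈ 26.646*I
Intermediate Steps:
X(V) = -1 + V (X(V) = -5 + (4 + V) = -1 + V)
U(o, K) = -9 + K
y(R, O) = 36 (y(R, O) = 9 + 3*(O - (-9 + O)) = 9 + 3*(O + (9 - O)) = 9 + 3*9 = 9 + 27 = 36)
g = -20 (g = -4*5 = -20)
√(g*y(5, 4) + u(8*X(0))) = √(-20*36 + (2 - 8*(-1 + 0))) = √(-720 + (2 - 8*(-1))) = √(-720 + (2 - 1*(-8))) = √(-720 + (2 + 8)) = √(-720 + 10) = √(-710) = I*√710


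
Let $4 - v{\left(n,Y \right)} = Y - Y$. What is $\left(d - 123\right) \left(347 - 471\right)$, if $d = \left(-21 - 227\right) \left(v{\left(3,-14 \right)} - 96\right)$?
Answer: $-2813932$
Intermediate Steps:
$v{\left(n,Y \right)} = 4$ ($v{\left(n,Y \right)} = 4 - \left(Y - Y\right) = 4 - 0 = 4 + 0 = 4$)
$d = 22816$ ($d = \left(-21 - 227\right) \left(4 - 96\right) = \left(-248\right) \left(-92\right) = 22816$)
$\left(d - 123\right) \left(347 - 471\right) = \left(22816 - 123\right) \left(347 - 471\right) = 22693 \left(-124\right) = -2813932$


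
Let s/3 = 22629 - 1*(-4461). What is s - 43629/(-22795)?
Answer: 1852593279/22795 ≈ 81272.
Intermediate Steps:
s = 81270 (s = 3*(22629 - 1*(-4461)) = 3*(22629 + 4461) = 3*27090 = 81270)
s - 43629/(-22795) = 81270 - 43629/(-22795) = 81270 - 43629*(-1)/22795 = 81270 - 1*(-43629/22795) = 81270 + 43629/22795 = 1852593279/22795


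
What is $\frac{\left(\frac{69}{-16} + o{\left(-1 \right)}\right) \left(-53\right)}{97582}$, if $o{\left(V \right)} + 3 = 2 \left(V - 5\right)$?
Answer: $\frac{16377}{1561312} \approx 0.010489$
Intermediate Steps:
$o{\left(V \right)} = -13 + 2 V$ ($o{\left(V \right)} = -3 + 2 \left(V - 5\right) = -3 + 2 \left(-5 + V\right) = -3 + \left(-10 + 2 V\right) = -13 + 2 V$)
$\frac{\left(\frac{69}{-16} + o{\left(-1 \right)}\right) \left(-53\right)}{97582} = \frac{\left(\frac{69}{-16} + \left(-13 + 2 \left(-1\right)\right)\right) \left(-53\right)}{97582} = \left(69 \left(- \frac{1}{16}\right) - 15\right) \left(-53\right) \frac{1}{97582} = \left(- \frac{69}{16} - 15\right) \left(-53\right) \frac{1}{97582} = \left(- \frac{309}{16}\right) \left(-53\right) \frac{1}{97582} = \frac{16377}{16} \cdot \frac{1}{97582} = \frac{16377}{1561312}$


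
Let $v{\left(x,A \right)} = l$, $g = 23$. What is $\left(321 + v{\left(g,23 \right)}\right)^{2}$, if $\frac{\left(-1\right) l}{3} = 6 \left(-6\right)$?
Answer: $184041$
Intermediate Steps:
$l = 108$ ($l = - 3 \cdot 6 \left(-6\right) = \left(-3\right) \left(-36\right) = 108$)
$v{\left(x,A \right)} = 108$
$\left(321 + v{\left(g,23 \right)}\right)^{2} = \left(321 + 108\right)^{2} = 429^{2} = 184041$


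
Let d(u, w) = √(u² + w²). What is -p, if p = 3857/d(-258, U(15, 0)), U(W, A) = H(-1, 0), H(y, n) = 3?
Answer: -3857*√7397/22191 ≈ -14.949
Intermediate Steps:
U(W, A) = 3
p = 3857*√7397/22191 (p = 3857/(√((-258)² + 3²)) = 3857/(√(66564 + 9)) = 3857/(√66573) = 3857/((3*√7397)) = 3857*(√7397/22191) = 3857*√7397/22191 ≈ 14.949)
-p = -3857*√7397/22191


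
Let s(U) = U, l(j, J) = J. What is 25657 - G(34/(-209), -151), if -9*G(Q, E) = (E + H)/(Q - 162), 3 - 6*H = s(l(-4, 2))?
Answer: 46956809521/1830168 ≈ 25657.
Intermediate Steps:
H = ⅙ (H = ½ - ⅙*2 = ½ - ⅓ = ⅙ ≈ 0.16667)
G(Q, E) = -(⅙ + E)/(9*(-162 + Q)) (G(Q, E) = -(E + ⅙)/(9*(Q - 162)) = -(⅙ + E)/(9*(-162 + Q)))
25657 - G(34/(-209), -151) = 25657 - (-1 - 6*(-151))/(54*(-162 + 34/(-209))) = 25657 - (-1 + 906)/(54*(-162 + 34*(-1/209))) = 25657 - 905/(54*(-162 - 34/209)) = 25657 - 905/(54*(-33892/209)) = 25657 - (-209)*905/(54*33892) = 25657 - 1*(-189145/1830168) = 25657 + 189145/1830168 = 46956809521/1830168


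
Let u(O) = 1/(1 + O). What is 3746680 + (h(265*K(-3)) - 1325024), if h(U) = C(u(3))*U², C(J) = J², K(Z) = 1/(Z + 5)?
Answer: 155056209/64 ≈ 2.4228e+6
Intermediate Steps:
K(Z) = 1/(5 + Z)
h(U) = U²/16 (h(U) = (1/(1 + 3))²*U² = (1/4)²*U² = (¼)²*U² = U²/16)
3746680 + (h(265*K(-3)) - 1325024) = 3746680 + ((265/(5 - 3))²/16 - 1325024) = 3746680 + ((265/2)²/16 - 1325024) = 3746680 + ((1/16)*(70225/4) - 1325024) = 3746680 + (70225/64 - 1325024) = 3746680 - 84731311/64 = 155056209/64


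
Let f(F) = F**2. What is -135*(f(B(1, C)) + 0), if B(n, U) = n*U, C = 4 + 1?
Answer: -3375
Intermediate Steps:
C = 5
B(n, U) = U*n
-135*(f(B(1, C)) + 0) = -135*((5*1)**2 + 0) = -135*(5**2 + 0) = -135*(25 + 0) = -135*25 = -3375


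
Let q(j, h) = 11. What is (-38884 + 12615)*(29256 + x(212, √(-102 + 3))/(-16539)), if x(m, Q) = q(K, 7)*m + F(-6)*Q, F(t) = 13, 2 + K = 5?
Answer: -12710588005388/16539 + 341497*I*√11/5513 ≈ -7.6852e+8 + 205.44*I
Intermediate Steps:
K = 3 (K = -2 + 5 = 3)
x(m, Q) = 11*m + 13*Q
(-38884 + 12615)*(29256 + x(212, √(-102 + 3))/(-16539)) = (-38884 + 12615)*(29256 + (11*212 + 13*√(-102 + 3))/(-16539)) = -26269*(29256 + (2332 + 13*√(-99))*(-1/16539)) = -26269*(29256 + (2332 + 13*(3*I*√11))*(-1/16539)) = -26269*(29256 + (2332 + 39*I*√11)*(-1/16539)) = -26269*(29256 + (-2332/16539 - 13*I*√11/5513)) = -26269*(483862652/16539 - 13*I*√11/5513) = -12710588005388/16539 + 341497*I*√11/5513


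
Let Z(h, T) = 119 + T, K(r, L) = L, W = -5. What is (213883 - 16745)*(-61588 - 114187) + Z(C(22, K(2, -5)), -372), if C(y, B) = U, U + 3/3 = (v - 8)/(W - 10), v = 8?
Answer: -34651932203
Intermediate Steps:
U = -1 (U = -1 + (8 - 8)/(-5 - 10) = -1 + 0/(-15) = -1 + 0*(-1/15) = -1 + 0 = -1)
C(y, B) = -1
(213883 - 16745)*(-61588 - 114187) + Z(C(22, K(2, -5)), -372) = (213883 - 16745)*(-61588 - 114187) + (119 - 372) = 197138*(-175775) - 253 = -34651931950 - 253 = -34651932203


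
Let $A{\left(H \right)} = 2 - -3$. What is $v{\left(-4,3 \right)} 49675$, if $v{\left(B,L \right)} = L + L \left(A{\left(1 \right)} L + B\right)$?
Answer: $1788300$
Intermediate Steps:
$A{\left(H \right)} = 5$ ($A{\left(H \right)} = 2 + 3 = 5$)
$v{\left(B,L \right)} = L + L \left(B + 5 L\right)$ ($v{\left(B,L \right)} = L + L \left(5 L + B\right) = L + L \left(B + 5 L\right)$)
$v{\left(-4,3 \right)} 49675 = 3 \left(1 - 4 + 5 \cdot 3\right) 49675 = 3 \left(1 - 4 + 15\right) 49675 = 3 \cdot 12 \cdot 49675 = 36 \cdot 49675 = 1788300$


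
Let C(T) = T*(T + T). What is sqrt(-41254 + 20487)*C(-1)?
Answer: 2*I*sqrt(20767) ≈ 288.22*I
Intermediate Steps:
C(T) = 2*T**2 (C(T) = T*(2*T) = 2*T**2)
sqrt(-41254 + 20487)*C(-1) = sqrt(-41254 + 20487)*(2*(-1)**2) = sqrt(-20767)*(2*1) = (I*sqrt(20767))*2 = 2*I*sqrt(20767)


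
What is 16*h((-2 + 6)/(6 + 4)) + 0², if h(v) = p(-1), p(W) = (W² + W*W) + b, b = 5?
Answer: 112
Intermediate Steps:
p(W) = 5 + 2*W² (p(W) = (W² + W*W) + 5 = (W² + W²) + 5 = 2*W² + 5 = 5 + 2*W²)
h(v) = 7 (h(v) = 5 + 2*(-1)² = 5 + 2*1 = 5 + 2 = 7)
16*h((-2 + 6)/(6 + 4)) + 0² = 16*7 + 0² = 112 + 0 = 112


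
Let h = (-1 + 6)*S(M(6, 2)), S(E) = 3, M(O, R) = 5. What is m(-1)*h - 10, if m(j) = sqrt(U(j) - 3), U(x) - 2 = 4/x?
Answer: -10 + 15*I*sqrt(5) ≈ -10.0 + 33.541*I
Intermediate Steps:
U(x) = 2 + 4/x
m(j) = sqrt(-1 + 4/j) (m(j) = sqrt((2 + 4/j) - 3) = sqrt(-1 + 4/j))
h = 15 (h = (-1 + 6)*3 = 5*3 = 15)
m(-1)*h - 10 = sqrt((4 - 1*(-1))/(-1))*15 - 10 = sqrt(-(4 + 1))*15 - 10 = sqrt(-1*5)*15 - 10 = sqrt(-5)*15 - 10 = (I*sqrt(5))*15 - 10 = 15*I*sqrt(5) - 10 = -10 + 15*I*sqrt(5)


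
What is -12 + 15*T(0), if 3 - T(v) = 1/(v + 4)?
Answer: 117/4 ≈ 29.250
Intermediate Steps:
T(v) = 3 - 1/(4 + v) (T(v) = 3 - 1/(v + 4) = 3 - 1/(4 + v))
-12 + 15*T(0) = -12 + 15*((11 + 3*0)/(4 + 0)) = -12 + 15*((11 + 0)/4) = -12 + 15*((¼)*11) = -12 + 15*(11/4) = -12 + 165/4 = 117/4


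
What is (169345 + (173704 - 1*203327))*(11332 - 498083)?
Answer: -68009823222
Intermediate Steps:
(169345 + (173704 - 1*203327))*(11332 - 498083) = (169345 + (173704 - 203327))*(-486751) = (169345 - 29623)*(-486751) = 139722*(-486751) = -68009823222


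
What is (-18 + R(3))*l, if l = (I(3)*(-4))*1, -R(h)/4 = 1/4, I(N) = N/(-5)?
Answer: -228/5 ≈ -45.600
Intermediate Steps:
I(N) = -N/5 (I(N) = N*(-⅕) = -N/5)
R(h) = -1 (R(h) = -4/4 = -4*¼ = -1)
l = 12/5 (l = (-⅕*3*(-4))*1 = -⅗*(-4)*1 = (12/5)*1 = 12/5 ≈ 2.4000)
(-18 + R(3))*l = (-18 - 1)*(12/5) = -19*12/5 = -228/5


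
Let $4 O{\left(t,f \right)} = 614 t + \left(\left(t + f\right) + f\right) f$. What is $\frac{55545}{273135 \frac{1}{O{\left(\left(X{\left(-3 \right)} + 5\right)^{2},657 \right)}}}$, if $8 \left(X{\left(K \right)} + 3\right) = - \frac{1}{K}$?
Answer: $\frac{1852652814257}{41953536} \approx 44160.0$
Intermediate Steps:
$X{\left(K \right)} = -3 - \frac{1}{8 K}$ ($X{\left(K \right)} = -3 + \frac{\left(-1\right) \frac{1}{K}}{8} = -3 - \frac{1}{8 K}$)
$O{\left(t,f \right)} = \frac{307 t}{2} + \frac{f \left(t + 2 f\right)}{4}$ ($O{\left(t,f \right)} = \frac{614 t + \left(\left(t + f\right) + f\right) f}{4} = \frac{614 t + \left(\left(f + t\right) + f\right) f}{4} = \frac{614 t + \left(t + 2 f\right) f}{4} = \frac{614 t + f \left(t + 2 f\right)}{4} = \frac{307 t}{2} + \frac{f \left(t + 2 f\right)}{4}$)
$\frac{55545}{273135 \frac{1}{O{\left(\left(X{\left(-3 \right)} + 5\right)^{2},657 \right)}}} = \frac{55545}{273135 \frac{1}{\frac{657^{2}}{2} + \frac{307 \left(\left(-3 - \frac{1}{8 \left(-3\right)}\right) + 5\right)^{2}}{2} + \frac{1}{4} \cdot 657 \left(\left(-3 - \frac{1}{8 \left(-3\right)}\right) + 5\right)^{2}}} = \frac{55545}{273135 \frac{1}{\frac{1}{2} \cdot 431649 + \frac{307 \left(\left(-3 - - \frac{1}{24}\right) + 5\right)^{2}}{2} + \frac{1}{4} \cdot 657 \left(\left(-3 - - \frac{1}{24}\right) + 5\right)^{2}}} = \frac{55545}{273135 \frac{1}{\frac{431649}{2} + \frac{307 \left(\left(-3 + \frac{1}{24}\right) + 5\right)^{2}}{2} + \frac{1}{4} \cdot 657 \left(\left(-3 + \frac{1}{24}\right) + 5\right)^{2}}} = \frac{55545}{273135 \frac{1}{\frac{431649}{2} + \frac{307 \left(- \frac{71}{24} + 5\right)^{2}}{2} + \frac{1}{4} \cdot 657 \left(- \frac{71}{24} + 5\right)^{2}}} = \frac{55545}{273135 \frac{1}{\frac{431649}{2} + \frac{307 \left(\frac{49}{24}\right)^{2}}{2} + \frac{1}{4} \cdot 657 \left(\frac{49}{24}\right)^{2}}} = \frac{55545}{273135 \frac{1}{\frac{431649}{2} + \frac{307}{2} \cdot \frac{2401}{576} + \frac{1}{4} \cdot 657 \cdot \frac{2401}{576}}} = \frac{55545}{273135 \frac{1}{\frac{431649}{2} + \frac{737107}{1152} + \frac{175273}{256}}} = \frac{55545}{273135 \frac{1}{\frac{500311319}{2304}}} = \frac{55545}{273135 \cdot \frac{2304}{500311319}} = \frac{55545}{\frac{629303040}{500311319}} = 55545 \cdot \frac{500311319}{629303040} = \frac{1852652814257}{41953536}$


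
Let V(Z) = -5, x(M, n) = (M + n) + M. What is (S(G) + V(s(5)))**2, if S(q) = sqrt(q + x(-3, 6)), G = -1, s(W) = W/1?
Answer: (5 - I)**2 ≈ 24.0 - 10.0*I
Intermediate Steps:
x(M, n) = n + 2*M
s(W) = W (s(W) = W*1 = W)
S(q) = sqrt(q) (S(q) = sqrt(q + (6 + 2*(-3))) = sqrt(q + (6 - 6)) = sqrt(q + 0) = sqrt(q))
(S(G) + V(s(5)))**2 = (sqrt(-1) - 5)**2 = (I - 5)**2 = (-5 + I)**2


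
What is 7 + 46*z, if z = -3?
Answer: -131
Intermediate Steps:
7 + 46*z = 7 + 46*(-3) = 7 - 138 = -131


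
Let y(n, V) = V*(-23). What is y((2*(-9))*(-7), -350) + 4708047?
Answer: 4716097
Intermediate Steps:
y(n, V) = -23*V
y((2*(-9))*(-7), -350) + 4708047 = -23*(-350) + 4708047 = 8050 + 4708047 = 4716097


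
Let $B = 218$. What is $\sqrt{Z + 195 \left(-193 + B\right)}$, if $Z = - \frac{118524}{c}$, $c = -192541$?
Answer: $\frac{27 \sqrt{247941014471}}{192541} \approx 69.826$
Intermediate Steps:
$Z = \frac{118524}{192541}$ ($Z = - \frac{118524}{-192541} = \left(-118524\right) \left(- \frac{1}{192541}\right) = \frac{118524}{192541} \approx 0.61558$)
$\sqrt{Z + 195 \left(-193 + B\right)} = \sqrt{\frac{118524}{192541} + 195 \left(-193 + 218\right)} = \sqrt{\frac{118524}{192541} + 195 \cdot 25} = \sqrt{\frac{118524}{192541} + 4875} = \sqrt{\frac{938755899}{192541}} = \frac{27 \sqrt{247941014471}}{192541}$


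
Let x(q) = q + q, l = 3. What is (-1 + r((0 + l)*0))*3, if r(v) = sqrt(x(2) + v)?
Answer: 3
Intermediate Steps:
x(q) = 2*q
r(v) = sqrt(4 + v) (r(v) = sqrt(2*2 + v) = sqrt(4 + v))
(-1 + r((0 + l)*0))*3 = (-1 + sqrt(4 + (0 + 3)*0))*3 = (-1 + sqrt(4 + 3*0))*3 = (-1 + sqrt(4 + 0))*3 = (-1 + sqrt(4))*3 = (-1 + 2)*3 = 1*3 = 3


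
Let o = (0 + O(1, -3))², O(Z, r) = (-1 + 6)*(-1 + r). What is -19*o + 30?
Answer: -7570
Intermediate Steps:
O(Z, r) = -5 + 5*r (O(Z, r) = 5*(-1 + r) = -5 + 5*r)
o = 400 (o = (0 + (-5 + 5*(-3)))² = (0 + (-5 - 15))² = (0 - 20)² = (-20)² = 400)
-19*o + 30 = -19*400 + 30 = -7600 + 30 = -7570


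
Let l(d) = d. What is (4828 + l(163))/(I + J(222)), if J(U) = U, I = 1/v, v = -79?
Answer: 394289/17537 ≈ 22.483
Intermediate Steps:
I = -1/79 (I = 1/(-79) = -1/79 ≈ -0.012658)
(4828 + l(163))/(I + J(222)) = (4828 + 163)/(-1/79 + 222) = 4991/(17537/79) = 4991*(79/17537) = 394289/17537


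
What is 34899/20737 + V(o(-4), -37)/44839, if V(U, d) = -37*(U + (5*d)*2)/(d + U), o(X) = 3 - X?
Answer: 15555523061/9298263430 ≈ 1.6729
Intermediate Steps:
V(U, d) = -37*(U + 10*d)/(U + d)
34899/20737 + V(o(-4), -37)/44839 = 34899/20737 + (37*(-(3 - 1*(-4)) - 10*(-37))/((3 - 1*(-4)) - 37))/44839 = 34899*(1/20737) + (37*(-(3 + 4) + 370)/((3 + 4) - 37))*(1/44839) = 34899/20737 + (37*(-1*7 + 370)/(7 - 37))*(1/44839) = 34899/20737 + (37*(-7 + 370)/(-30))*(1/44839) = 34899/20737 + (37*(-1/30)*363)*(1/44839) = 34899/20737 - 4477/10*1/44839 = 34899/20737 - 4477/448390 = 15555523061/9298263430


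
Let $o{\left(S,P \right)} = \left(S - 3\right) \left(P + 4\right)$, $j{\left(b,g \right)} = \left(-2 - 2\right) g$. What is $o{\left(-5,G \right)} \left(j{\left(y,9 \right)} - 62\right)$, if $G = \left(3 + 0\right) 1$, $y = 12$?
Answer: $5488$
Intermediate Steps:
$j{\left(b,g \right)} = - 4 g$
$G = 3$ ($G = 3 \cdot 1 = 3$)
$o{\left(S,P \right)} = \left(-3 + S\right) \left(4 + P\right)$
$o{\left(-5,G \right)} \left(j{\left(y,9 \right)} - 62\right) = \left(-12 - 9 + 4 \left(-5\right) + 3 \left(-5\right)\right) \left(\left(-4\right) 9 - 62\right) = \left(-12 - 9 - 20 - 15\right) \left(-36 - 62\right) = \left(-56\right) \left(-98\right) = 5488$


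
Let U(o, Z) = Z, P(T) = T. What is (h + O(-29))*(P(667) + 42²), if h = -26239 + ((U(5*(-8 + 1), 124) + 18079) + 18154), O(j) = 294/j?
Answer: 712594168/29 ≈ 2.4572e+7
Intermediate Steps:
h = 10118 (h = -26239 + ((124 + 18079) + 18154) = -26239 + (18203 + 18154) = -26239 + 36357 = 10118)
(h + O(-29))*(P(667) + 42²) = (10118 + 294/(-29))*(667 + 42²) = (10118 + 294*(-1/29))*(667 + 1764) = (10118 - 294/29)*2431 = (293128/29)*2431 = 712594168/29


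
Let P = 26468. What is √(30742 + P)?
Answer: √57210 ≈ 239.19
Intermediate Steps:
√(30742 + P) = √(30742 + 26468) = √57210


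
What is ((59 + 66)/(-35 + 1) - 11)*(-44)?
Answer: 10978/17 ≈ 645.76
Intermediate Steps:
((59 + 66)/(-35 + 1) - 11)*(-44) = (125/(-34) - 11)*(-44) = (125*(-1/34) - 11)*(-44) = (-125/34 - 11)*(-44) = -499/34*(-44) = 10978/17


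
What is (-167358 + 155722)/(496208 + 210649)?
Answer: -11636/706857 ≈ -0.016462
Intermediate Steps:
(-167358 + 155722)/(496208 + 210649) = -11636/706857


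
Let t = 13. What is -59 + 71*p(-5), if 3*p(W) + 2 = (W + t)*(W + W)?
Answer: -5999/3 ≈ -1999.7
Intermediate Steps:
p(W) = -⅔ + 2*W*(13 + W)/3 (p(W) = -⅔ + ((W + 13)*(W + W))/3 = -⅔ + ((13 + W)*(2*W))/3 = -⅔ + (2*W*(13 + W))/3 = -⅔ + 2*W*(13 + W)/3)
-59 + 71*p(-5) = -59 + 71*(-⅔ + (⅔)*(-5)² + (26/3)*(-5)) = -59 + 71*(-⅔ + (⅔)*25 - 130/3) = -59 + 71*(-⅔ + 50/3 - 130/3) = -59 + 71*(-82/3) = -59 - 5822/3 = -5999/3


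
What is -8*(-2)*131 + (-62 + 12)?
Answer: 2046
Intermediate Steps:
-8*(-2)*131 + (-62 + 12) = 16*131 - 50 = 2096 - 50 = 2046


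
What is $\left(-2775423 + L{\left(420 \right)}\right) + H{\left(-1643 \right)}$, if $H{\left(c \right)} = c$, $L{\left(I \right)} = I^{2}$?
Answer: $-2600666$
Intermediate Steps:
$\left(-2775423 + L{\left(420 \right)}\right) + H{\left(-1643 \right)} = \left(-2775423 + 420^{2}\right) - 1643 = \left(-2775423 + 176400\right) - 1643 = -2599023 - 1643 = -2600666$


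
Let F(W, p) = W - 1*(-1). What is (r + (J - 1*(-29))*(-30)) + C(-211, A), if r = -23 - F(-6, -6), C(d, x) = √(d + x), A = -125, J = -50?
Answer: 612 + 4*I*√21 ≈ 612.0 + 18.33*I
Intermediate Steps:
F(W, p) = 1 + W (F(W, p) = W + 1 = 1 + W)
r = -18 (r = -23 - (1 - 6) = -23 - 1*(-5) = -23 + 5 = -18)
(r + (J - 1*(-29))*(-30)) + C(-211, A) = (-18 + (-50 - 1*(-29))*(-30)) + √(-211 - 125) = (-18 + (-50 + 29)*(-30)) + √(-336) = (-18 - 21*(-30)) + 4*I*√21 = (-18 + 630) + 4*I*√21 = 612 + 4*I*√21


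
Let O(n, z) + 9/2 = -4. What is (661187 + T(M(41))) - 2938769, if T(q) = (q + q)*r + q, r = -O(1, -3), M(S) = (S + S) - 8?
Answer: -2276250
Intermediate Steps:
O(n, z) = -17/2 (O(n, z) = -9/2 - 4 = -17/2)
M(S) = -8 + 2*S (M(S) = 2*S - 8 = -8 + 2*S)
r = 17/2 (r = -1*(-17/2) = 17/2 ≈ 8.5000)
T(q) = 18*q (T(q) = (q + q)*(17/2) + q = (2*q)*(17/2) + q = 17*q + q = 18*q)
(661187 + T(M(41))) - 2938769 = (661187 + 18*(-8 + 2*41)) - 2938769 = (661187 + 18*(-8 + 82)) - 2938769 = (661187 + 18*74) - 2938769 = (661187 + 1332) - 2938769 = 662519 - 2938769 = -2276250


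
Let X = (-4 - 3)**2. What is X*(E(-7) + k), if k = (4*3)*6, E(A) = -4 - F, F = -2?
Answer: 3430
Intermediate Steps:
X = 49 (X = (-7)**2 = 49)
E(A) = -2 (E(A) = -4 - 1*(-2) = -4 + 2 = -2)
k = 72 (k = 12*6 = 72)
X*(E(-7) + k) = 49*(-2 + 72) = 49*70 = 3430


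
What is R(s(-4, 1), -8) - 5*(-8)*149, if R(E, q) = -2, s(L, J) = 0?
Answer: 5958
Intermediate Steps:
R(s(-4, 1), -8) - 5*(-8)*149 = -2 - 5*(-8)*149 = -2 + 40*149 = -2 + 5960 = 5958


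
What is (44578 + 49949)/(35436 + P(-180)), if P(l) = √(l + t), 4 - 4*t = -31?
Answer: 13398635088/5022841069 - 189054*I*√685/5022841069 ≈ 2.6675 - 0.0009851*I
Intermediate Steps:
t = 35/4 (t = 1 - ¼*(-31) = 1 + 31/4 = 35/4 ≈ 8.7500)
P(l) = √(35/4 + l) (P(l) = √(l + 35/4) = √(35/4 + l))
(44578 + 49949)/(35436 + P(-180)) = (44578 + 49949)/(35436 + √(35 + 4*(-180))/2) = 94527/(35436 + √(35 - 720)/2) = 94527/(35436 + √(-685)/2) = 94527/(35436 + (I*√685)/2) = 94527/(35436 + I*√685/2)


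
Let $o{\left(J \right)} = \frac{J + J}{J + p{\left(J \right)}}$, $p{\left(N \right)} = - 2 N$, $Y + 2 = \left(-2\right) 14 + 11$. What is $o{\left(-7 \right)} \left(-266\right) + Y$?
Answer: $513$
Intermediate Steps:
$Y = -19$ ($Y = -2 + \left(\left(-2\right) 14 + 11\right) = -2 + \left(-28 + 11\right) = -2 - 17 = -19$)
$o{\left(J \right)} = -2$ ($o{\left(J \right)} = \frac{J + J}{J - 2 J} = \frac{2 J}{\left(-1\right) J} = 2 J \left(- \frac{1}{J}\right) = -2$)
$o{\left(-7 \right)} \left(-266\right) + Y = \left(-2\right) \left(-266\right) - 19 = 532 - 19 = 513$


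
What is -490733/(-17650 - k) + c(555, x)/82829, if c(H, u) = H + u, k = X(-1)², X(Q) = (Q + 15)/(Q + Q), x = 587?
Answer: 40667135915/1465990471 ≈ 27.740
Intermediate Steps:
X(Q) = (15 + Q)/(2*Q) (X(Q) = (15 + Q)/((2*Q)) = (15 + Q)*(1/(2*Q)) = (15 + Q)/(2*Q))
k = 49 (k = ((½)*(15 - 1)/(-1))² = ((½)*(-1)*14)² = (-7)² = 49)
-490733/(-17650 - k) + c(555, x)/82829 = -490733/(-17650 - 1*49) + (555 + 587)/82829 = -490733/(-17650 - 49) + 1142*(1/82829) = -490733/(-17699) + 1142/82829 = -490733*(-1/17699) + 1142/82829 = 490733/17699 + 1142/82829 = 40667135915/1465990471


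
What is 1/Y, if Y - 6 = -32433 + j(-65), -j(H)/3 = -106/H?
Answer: -65/2108073 ≈ -3.0834e-5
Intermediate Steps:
j(H) = 318/H (j(H) = -(-318)/H = 318/H)
Y = -2108073/65 (Y = 6 + (-32433 + 318/(-65)) = 6 + (-32433 + 318*(-1/65)) = 6 + (-32433 - 318/65) = 6 - 2108463/65 = -2108073/65 ≈ -32432.)
1/Y = 1/(-2108073/65) = -65/2108073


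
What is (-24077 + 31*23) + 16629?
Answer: -6735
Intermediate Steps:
(-24077 + 31*23) + 16629 = (-24077 + 713) + 16629 = -23364 + 16629 = -6735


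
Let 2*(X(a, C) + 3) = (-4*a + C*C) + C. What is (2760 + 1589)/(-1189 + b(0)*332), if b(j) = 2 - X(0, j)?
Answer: 4349/471 ≈ 9.2336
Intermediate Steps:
X(a, C) = -3 + C/2 + C²/2 - 2*a (X(a, C) = -3 + ((-4*a + C*C) + C)/2 = -3 + ((-4*a + C²) + C)/2 = -3 + ((C² - 4*a) + C)/2 = -3 + (C + C² - 4*a)/2 = -3 + (C/2 + C²/2 - 2*a) = -3 + C/2 + C²/2 - 2*a)
b(j) = 5 - j/2 - j²/2 (b(j) = 2 - (-3 + j/2 + j²/2 - 2*0) = 2 - (-3 + j/2 + j²/2 + 0) = 2 - (-3 + j/2 + j²/2) = 2 + (3 - j/2 - j²/2) = 5 - j/2 - j²/2)
(2760 + 1589)/(-1189 + b(0)*332) = (2760 + 1589)/(-1189 + (5 - ½*0 - ½*0²)*332) = 4349/(-1189 + (5 + 0 - ½*0)*332) = 4349/(-1189 + (5 + 0 + 0)*332) = 4349/(-1189 + 5*332) = 4349/(-1189 + 1660) = 4349/471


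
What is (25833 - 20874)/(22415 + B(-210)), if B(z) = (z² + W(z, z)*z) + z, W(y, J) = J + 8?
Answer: 4959/108725 ≈ 0.045610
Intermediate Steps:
W(y, J) = 8 + J
B(z) = z + z² + z*(8 + z) (B(z) = (z² + (8 + z)*z) + z = (z² + z*(8 + z)) + z = z + z² + z*(8 + z))
(25833 - 20874)/(22415 + B(-210)) = (25833 - 20874)/(22415 - 210*(9 + 2*(-210))) = 4959/(22415 - 210*(9 - 420)) = 4959/(22415 - 210*(-411)) = 4959/(22415 + 86310) = 4959/108725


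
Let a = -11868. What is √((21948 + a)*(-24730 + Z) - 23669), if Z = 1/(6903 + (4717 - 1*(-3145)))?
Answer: I*√2173966139859173/2953 ≈ 15789.0*I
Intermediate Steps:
Z = 1/14765 (Z = 1/(6903 + (4717 + 3145)) = 1/(6903 + 7862) = 1/14765 ≈ 6.7728e-5)
√((21948 + a)*(-24730 + Z) - 23669) = √((21948 - 11868)*(-24730 + 1/14765) - 23669) = √(10080*(-365138449/14765) - 23669) = √(-736119113184/2953 - 23669) = √(-736189007741/2953) = I*√2173966139859173/2953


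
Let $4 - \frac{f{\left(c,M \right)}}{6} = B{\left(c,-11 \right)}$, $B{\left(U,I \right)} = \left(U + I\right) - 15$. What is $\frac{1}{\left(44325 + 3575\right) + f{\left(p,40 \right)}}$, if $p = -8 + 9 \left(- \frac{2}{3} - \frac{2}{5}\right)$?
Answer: $\frac{5}{240928} \approx 2.0753 \cdot 10^{-5}$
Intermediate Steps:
$B{\left(U,I \right)} = -15 + I + U$ ($B{\left(U,I \right)} = \left(I + U\right) - 15 = -15 + I + U$)
$p = - \frac{88}{5}$ ($p = -8 + 9 \left(\left(-2\right) \frac{1}{3} - \frac{2}{5}\right) = -8 + 9 \left(- \frac{2}{3} - \frac{2}{5}\right) = -8 + 9 \left(- \frac{16}{15}\right) = -8 - \frac{48}{5} = - \frac{88}{5} \approx -17.6$)
$f{\left(c,M \right)} = 180 - 6 c$ ($f{\left(c,M \right)} = 24 - 6 \left(-15 - 11 + c\right) = 24 - 6 \left(-26 + c\right) = 24 - \left(-156 + 6 c\right) = 180 - 6 c$)
$\frac{1}{\left(44325 + 3575\right) + f{\left(p,40 \right)}} = \frac{1}{\left(44325 + 3575\right) + \left(180 - - \frac{528}{5}\right)} = \frac{1}{47900 + \left(180 + \frac{528}{5}\right)} = \frac{1}{47900 + \frac{1428}{5}} = \frac{1}{\frac{240928}{5}} = \frac{5}{240928}$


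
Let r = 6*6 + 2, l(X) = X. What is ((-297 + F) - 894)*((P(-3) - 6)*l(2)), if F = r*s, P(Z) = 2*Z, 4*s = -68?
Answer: 44088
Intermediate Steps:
s = -17 (s = (1/4)*(-68) = -17)
r = 38 (r = 36 + 2 = 38)
F = -646 (F = 38*(-17) = -646)
((-297 + F) - 894)*((P(-3) - 6)*l(2)) = ((-297 - 646) - 894)*((2*(-3) - 6)*2) = (-943 - 894)*((-6 - 6)*2) = -(-22044)*2 = -1837*(-24) = 44088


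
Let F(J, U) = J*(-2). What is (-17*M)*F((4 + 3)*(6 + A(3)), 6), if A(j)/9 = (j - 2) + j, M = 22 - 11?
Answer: 109956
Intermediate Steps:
M = 11
A(j) = -18 + 18*j (A(j) = 9*((j - 2) + j) = 9*((-2 + j) + j) = 9*(-2 + 2*j) = -18 + 18*j)
F(J, U) = -2*J
(-17*M)*F((4 + 3)*(6 + A(3)), 6) = (-17*11)*(-2*(4 + 3)*(6 + (-18 + 18*3))) = -(-374)*7*(6 + (-18 + 54)) = -(-374)*7*(6 + 36) = -(-374)*7*42 = -(-374)*294 = -187*(-588) = 109956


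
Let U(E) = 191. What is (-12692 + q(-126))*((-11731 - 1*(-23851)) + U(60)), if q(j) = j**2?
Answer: 39198224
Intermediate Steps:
(-12692 + q(-126))*((-11731 - 1*(-23851)) + U(60)) = (-12692 + (-126)**2)*((-11731 - 1*(-23851)) + 191) = (-12692 + 15876)*((-11731 + 23851) + 191) = 3184*(12120 + 191) = 3184*12311 = 39198224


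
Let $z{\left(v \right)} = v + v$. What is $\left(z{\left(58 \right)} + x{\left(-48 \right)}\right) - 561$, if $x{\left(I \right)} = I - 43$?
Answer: $-536$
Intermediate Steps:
$x{\left(I \right)} = -43 + I$
$z{\left(v \right)} = 2 v$
$\left(z{\left(58 \right)} + x{\left(-48 \right)}\right) - 561 = \left(2 \cdot 58 - 91\right) - 561 = \left(116 - 91\right) - 561 = 25 - 561 = -536$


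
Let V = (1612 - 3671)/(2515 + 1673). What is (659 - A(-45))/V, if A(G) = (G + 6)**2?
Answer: 3610056/2059 ≈ 1753.3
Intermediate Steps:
A(G) = (6 + G)**2
V = -2059/4188 ≈ -0.49164
(659 - A(-45))/V = (659 - (6 - 45)**2)/(-2059/4188) = (659 - 1*(-39)**2)*(-4188/2059) = (659 - 1*1521)*(-4188/2059) = (659 - 1521)*(-4188/2059) = -862*(-4188/2059) = 3610056/2059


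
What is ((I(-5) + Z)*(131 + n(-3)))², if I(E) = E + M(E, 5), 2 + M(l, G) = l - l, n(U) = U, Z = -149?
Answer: 398721024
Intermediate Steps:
M(l, G) = -2 (M(l, G) = -2 + (l - l) = -2 + 0 = -2)
I(E) = -2 + E (I(E) = E - 2 = -2 + E)
((I(-5) + Z)*(131 + n(-3)))² = (((-2 - 5) - 149)*(131 - 3))² = ((-7 - 149)*128)² = (-156*128)² = (-19968)² = 398721024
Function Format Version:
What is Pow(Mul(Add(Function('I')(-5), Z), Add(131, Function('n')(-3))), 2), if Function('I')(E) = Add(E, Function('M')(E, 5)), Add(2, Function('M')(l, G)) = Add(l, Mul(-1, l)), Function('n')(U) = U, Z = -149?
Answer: 398721024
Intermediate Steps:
Function('M')(l, G) = -2 (Function('M')(l, G) = Add(-2, Add(l, Mul(-1, l))) = Add(-2, 0) = -2)
Function('I')(E) = Add(-2, E) (Function('I')(E) = Add(E, -2) = Add(-2, E))
Pow(Mul(Add(Function('I')(-5), Z), Add(131, Function('n')(-3))), 2) = Pow(Mul(Add(Add(-2, -5), -149), Add(131, -3)), 2) = Pow(Mul(Add(-7, -149), 128), 2) = Pow(Mul(-156, 128), 2) = Pow(-19968, 2) = 398721024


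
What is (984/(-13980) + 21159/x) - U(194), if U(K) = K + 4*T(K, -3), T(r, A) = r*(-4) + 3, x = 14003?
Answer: 47300010499/16313495 ≈ 2899.4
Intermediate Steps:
T(r, A) = 3 - 4*r (T(r, A) = -4*r + 3 = 3 - 4*r)
U(K) = 12 - 15*K (U(K) = K + 4*(3 - 4*K) = K + (12 - 16*K) = 12 - 15*K)
(984/(-13980) + 21159/x) - U(194) = (984/(-13980) + 21159/14003) - (12 - 15*194) = (984*(-1/13980) + 21159*(1/14003)) - (12 - 2910) = (-82/1165 + 21159/14003) - 1*(-2898) = 23501989/16313495 + 2898 = 47300010499/16313495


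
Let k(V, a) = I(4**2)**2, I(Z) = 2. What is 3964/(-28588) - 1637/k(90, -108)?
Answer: -11703603/28588 ≈ -409.39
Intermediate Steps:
k(V, a) = 4 (k(V, a) = 2**2 = 4)
3964/(-28588) - 1637/k(90, -108) = 3964/(-28588) - 1637/4 = 3964*(-1/28588) - 1637*1/4 = -991/7147 - 1637/4 = -11703603/28588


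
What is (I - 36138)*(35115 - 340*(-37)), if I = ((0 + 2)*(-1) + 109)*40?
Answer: -1519467310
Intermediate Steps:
I = 4280 (I = (2*(-1) + 109)*40 = (-2 + 109)*40 = 107*40 = 4280)
(I - 36138)*(35115 - 340*(-37)) = (4280 - 36138)*(35115 - 340*(-37)) = -31858*(35115 + 12580) = -31858*47695 = -1519467310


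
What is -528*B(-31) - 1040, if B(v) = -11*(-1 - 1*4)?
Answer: -30080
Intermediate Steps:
B(v) = 55 (B(v) = -11*(-1 - 4) = -11*(-5) = 55)
-528*B(-31) - 1040 = -528*55 - 1040 = -29040 - 1040 = -30080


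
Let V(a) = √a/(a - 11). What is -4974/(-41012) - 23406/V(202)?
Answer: 2487/20506 - 2235273*√202/101 ≈ -3.1455e+5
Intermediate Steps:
V(a) = √a/(-11 + a)
-4974/(-41012) - 23406/V(202) = -4974/(-41012) - 23406*√202*(-11 + 202)/202 = -4974*(-1/41012) - 23406*191*√202/202 = 2487/20506 - 23406*191*√202/202 = 2487/20506 - 2235273*√202/101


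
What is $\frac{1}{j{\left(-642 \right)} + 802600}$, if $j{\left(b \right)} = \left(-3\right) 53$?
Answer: $\frac{1}{802441} \approx 1.2462 \cdot 10^{-6}$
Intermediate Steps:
$j{\left(b \right)} = -159$
$\frac{1}{j{\left(-642 \right)} + 802600} = \frac{1}{-159 + 802600} = \frac{1}{802441}$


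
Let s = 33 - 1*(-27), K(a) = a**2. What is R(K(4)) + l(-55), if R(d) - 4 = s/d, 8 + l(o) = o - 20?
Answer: -301/4 ≈ -75.250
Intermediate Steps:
l(o) = -28 + o (l(o) = -8 + (o - 20) = -8 + (-20 + o) = -28 + o)
s = 60 (s = 33 + 27 = 60)
R(d) = 4 + 60/d
R(K(4)) + l(-55) = (4 + 60/(4**2)) + (-28 - 55) = (4 + 60/16) - 83 = (4 + 60*(1/16)) - 83 = (4 + 15/4) - 83 = 31/4 - 83 = -301/4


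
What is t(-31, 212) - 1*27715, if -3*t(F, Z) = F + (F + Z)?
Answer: -27765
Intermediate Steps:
t(F, Z) = -2*F/3 - Z/3 (t(F, Z) = -(F + (F + Z))/3 = -(Z + 2*F)/3 = -2*F/3 - Z/3)
t(-31, 212) - 1*27715 = (-⅔*(-31) - ⅓*212) - 1*27715 = (62/3 - 212/3) - 27715 = -50 - 27715 = -27765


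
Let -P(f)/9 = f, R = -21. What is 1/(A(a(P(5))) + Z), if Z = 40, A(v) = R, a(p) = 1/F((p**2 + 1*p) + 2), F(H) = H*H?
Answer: 1/19 ≈ 0.052632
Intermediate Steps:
P(f) = -9*f
F(H) = H**2
a(p) = (2 + p + p**2)**(-2) (a(p) = 1/(((p**2 + 1*p) + 2)**2) = 1/(((p**2 + p) + 2)**2) = 1/(((p + p**2) + 2)**2) = 1/((2 + p + p**2)**2) = (2 + p + p**2)**(-2))
A(v) = -21
1/(A(a(P(5))) + Z) = 1/(-21 + 40) = 1/19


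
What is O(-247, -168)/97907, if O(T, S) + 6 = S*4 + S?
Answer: -846/97907 ≈ -0.0086409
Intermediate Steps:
O(T, S) = -6 + 5*S (O(T, S) = -6 + (S*4 + S) = -6 + (4*S + S) = -6 + 5*S)
O(-247, -168)/97907 = (-6 + 5*(-168))/97907 = (-6 - 840)*(1/97907) = -846*1/97907 = -846/97907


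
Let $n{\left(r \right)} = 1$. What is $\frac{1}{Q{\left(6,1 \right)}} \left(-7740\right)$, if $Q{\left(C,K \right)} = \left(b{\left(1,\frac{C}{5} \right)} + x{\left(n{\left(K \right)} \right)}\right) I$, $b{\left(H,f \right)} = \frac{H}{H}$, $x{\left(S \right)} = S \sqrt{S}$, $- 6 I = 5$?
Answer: $4644$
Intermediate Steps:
$I = - \frac{5}{6}$ ($I = \left(- \frac{1}{6}\right) 5 = - \frac{5}{6} \approx -0.83333$)
$x{\left(S \right)} = S^{\frac{3}{2}}$
$b{\left(H,f \right)} = 1$
$Q{\left(C,K \right)} = - \frac{5}{3}$ ($Q{\left(C,K \right)} = \left(1 + 1^{\frac{3}{2}}\right) \left(- \frac{5}{6}\right) = \left(1 + 1\right) \left(- \frac{5}{6}\right) = 2 \left(- \frac{5}{6}\right) = - \frac{5}{3}$)
$\frac{1}{Q{\left(6,1 \right)}} \left(-7740\right) = \frac{1}{- \frac{5}{3}} \left(-7740\right) = \left(- \frac{3}{5}\right) \left(-7740\right) = 4644$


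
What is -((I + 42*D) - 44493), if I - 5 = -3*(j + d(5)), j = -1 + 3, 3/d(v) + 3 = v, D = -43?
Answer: 92609/2 ≈ 46305.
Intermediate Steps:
d(v) = 3/(-3 + v)
j = 2
I = -11/2 (I = 5 - 3*(2 + 3/(-3 + 5)) = 5 - 3*(2 + 3/2) = 5 - 3*7/2 = 5 - 21/2 = -11/2 ≈ -5.5000)
-((I + 42*D) - 44493) = -((-11/2 + 42*(-43)) - 44493) = -((-11/2 - 1806) - 44493) = -(-3623/2 - 44493) = -1*(-92609/2) = 92609/2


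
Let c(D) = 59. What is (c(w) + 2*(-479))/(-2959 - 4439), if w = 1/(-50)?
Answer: 899/7398 ≈ 0.12152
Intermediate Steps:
w = -1/50 ≈ -0.020000
(c(w) + 2*(-479))/(-2959 - 4439) = (59 + 2*(-479))/(-2959 - 4439) = (59 - 958)/(-7398) = -899*(-1/7398) = 899/7398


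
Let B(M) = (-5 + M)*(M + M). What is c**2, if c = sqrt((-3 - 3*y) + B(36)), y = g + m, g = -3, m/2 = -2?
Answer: 2250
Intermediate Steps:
m = -4 (m = 2*(-2) = -4)
B(M) = 2*M*(-5 + M) (B(M) = (-5 + M)*(2*M) = 2*M*(-5 + M))
y = -7 (y = -3 - 4 = -7)
c = 15*sqrt(10) (c = sqrt((-3 - 3*(-7)) + 2*36*(-5 + 36)) = sqrt((-3 + 21) + 2*36*31) = sqrt(18 + 2232) = sqrt(2250) = 15*sqrt(10) ≈ 47.434)
c**2 = (15*sqrt(10))**2 = 2250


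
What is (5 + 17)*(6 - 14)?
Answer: -176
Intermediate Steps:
(5 + 17)*(6 - 14) = 22*(-8) = -176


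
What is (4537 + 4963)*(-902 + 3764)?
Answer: 27189000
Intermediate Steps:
(4537 + 4963)*(-902 + 3764) = 9500*2862 = 27189000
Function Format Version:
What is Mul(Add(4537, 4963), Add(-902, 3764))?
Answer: 27189000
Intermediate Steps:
Mul(Add(4537, 4963), Add(-902, 3764)) = Mul(9500, 2862) = 27189000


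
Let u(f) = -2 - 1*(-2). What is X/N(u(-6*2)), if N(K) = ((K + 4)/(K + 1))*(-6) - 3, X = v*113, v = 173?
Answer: -19549/27 ≈ -724.04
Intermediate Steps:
u(f) = 0 (u(f) = -2 + 2 = 0)
X = 19549 (X = 173*113 = 19549)
N(K) = -3 - 6*(4 + K)/(1 + K) (N(K) = ((4 + K)/(1 + K))*(-6) - 3 = -6*(4 + K)/(1 + K) - 3 = -3 - 6*(4 + K)/(1 + K))
X/N(u(-6*2)) = 19549/((9*(-3 - 1*0)/(1 + 0))) = 19549/((9*(-3 + 0)/1)) = 19549/((9*1*(-3))) = 19549/(-27) = 19549*(-1/27) = -19549/27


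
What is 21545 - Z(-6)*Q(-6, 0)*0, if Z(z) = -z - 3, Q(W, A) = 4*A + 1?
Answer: 21545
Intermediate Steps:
Q(W, A) = 1 + 4*A
Z(z) = -3 - z
21545 - Z(-6)*Q(-6, 0)*0 = 21545 - (-3 - 1*(-6))*(1 + 4*0)*0 = 21545 - (-3 + 6)*(1 + 0)*0 = 21545 - 3*1*0 = 21545 - 3*0 = 21545 - 1*0 = 21545 + 0 = 21545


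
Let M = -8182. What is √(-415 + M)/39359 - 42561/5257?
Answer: -42561/5257 + I*√8597/39359 ≈ -8.0961 + 0.0023558*I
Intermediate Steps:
√(-415 + M)/39359 - 42561/5257 = √(-415 - 8182)/39359 - 42561/5257 = √(-8597)*(1/39359) - 42561*1/5257 = (I*√8597)*(1/39359) - 42561/5257 = I*√8597/39359 - 42561/5257 = -42561/5257 + I*√8597/39359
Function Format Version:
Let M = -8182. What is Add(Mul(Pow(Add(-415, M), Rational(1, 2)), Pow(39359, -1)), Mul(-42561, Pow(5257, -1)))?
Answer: Add(Rational(-42561, 5257), Mul(Rational(1, 39359), I, Pow(8597, Rational(1, 2)))) ≈ Add(-8.0961, Mul(0.0023558, I))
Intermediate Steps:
Add(Mul(Pow(Add(-415, M), Rational(1, 2)), Pow(39359, -1)), Mul(-42561, Pow(5257, -1))) = Add(Mul(Pow(Add(-415, -8182), Rational(1, 2)), Pow(39359, -1)), Mul(-42561, Pow(5257, -1))) = Add(Mul(Pow(-8597, Rational(1, 2)), Rational(1, 39359)), Mul(-42561, Rational(1, 5257))) = Add(Mul(Mul(I, Pow(8597, Rational(1, 2))), Rational(1, 39359)), Rational(-42561, 5257)) = Add(Mul(Rational(1, 39359), I, Pow(8597, Rational(1, 2))), Rational(-42561, 5257)) = Add(Rational(-42561, 5257), Mul(Rational(1, 39359), I, Pow(8597, Rational(1, 2))))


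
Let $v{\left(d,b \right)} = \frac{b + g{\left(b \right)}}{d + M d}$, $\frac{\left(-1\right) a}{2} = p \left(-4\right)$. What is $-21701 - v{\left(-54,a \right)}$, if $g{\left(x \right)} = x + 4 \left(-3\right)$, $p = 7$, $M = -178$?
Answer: $- \frac{103709129}{4779} \approx -21701.0$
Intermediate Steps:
$g{\left(x \right)} = -12 + x$ ($g{\left(x \right)} = x - 12 = -12 + x$)
$a = 56$ ($a = - 2 \cdot 7 \left(-4\right) = \left(-2\right) \left(-28\right) = 56$)
$v{\left(d,b \right)} = - \frac{-12 + 2 b}{177 d}$ ($v{\left(d,b \right)} = \frac{b + \left(-12 + b\right)}{d - 178 d} = \frac{-12 + 2 b}{\left(-177\right) d} = \left(-12 + 2 b\right) \left(- \frac{1}{177 d}\right) = - \frac{-12 + 2 b}{177 d}$)
$-21701 - v{\left(-54,a \right)} = -21701 - \frac{2 \left(6 - 56\right)}{177 \left(-54\right)} = -21701 - \frac{2}{177} \left(- \frac{1}{54}\right) \left(6 - 56\right) = -21701 - \frac{2}{177} \left(- \frac{1}{54}\right) \left(-50\right) = -21701 - \frac{50}{4779} = - \frac{103709129}{4779}$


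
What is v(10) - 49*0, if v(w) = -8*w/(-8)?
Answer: 10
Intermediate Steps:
v(w) = w (v(w) = -8*w*(-⅛) = w)
v(10) - 49*0 = 10 - 49*0 = 10 + 0 = 10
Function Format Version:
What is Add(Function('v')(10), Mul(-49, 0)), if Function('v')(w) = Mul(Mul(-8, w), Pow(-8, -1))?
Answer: 10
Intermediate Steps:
Function('v')(w) = w (Function('v')(w) = Mul(Mul(-8, w), Rational(-1, 8)) = w)
Add(Function('v')(10), Mul(-49, 0)) = Add(10, Mul(-49, 0)) = Add(10, 0) = 10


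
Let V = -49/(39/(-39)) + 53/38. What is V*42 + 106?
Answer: 42229/19 ≈ 2222.6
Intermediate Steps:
V = 1915/38 (V = -49/(39*(-1/39)) + 53*(1/38) = -49/(-1) + 53/38 = -49*(-1) + 53/38 = 49 + 53/38 = 1915/38 ≈ 50.395)
V*42 + 106 = (1915/38)*42 + 106 = 40215/19 + 106 = 42229/19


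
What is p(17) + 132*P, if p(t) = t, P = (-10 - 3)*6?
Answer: -10279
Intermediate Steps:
P = -78 (P = -13*6 = -78)
p(17) + 132*P = 17 + 132*(-78) = 17 - 10296 = -10279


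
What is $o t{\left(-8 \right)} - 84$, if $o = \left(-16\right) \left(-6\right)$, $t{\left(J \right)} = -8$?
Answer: $-852$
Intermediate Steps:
$o = 96$
$o t{\left(-8 \right)} - 84 = 96 \left(-8\right) - 84 = -768 - 84 = -852$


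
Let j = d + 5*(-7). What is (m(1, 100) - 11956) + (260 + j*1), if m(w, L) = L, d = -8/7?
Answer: -81425/7 ≈ -11632.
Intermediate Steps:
d = -8/7 (d = -8*⅐ = -8/7 ≈ -1.1429)
j = -253/7 (j = -8/7 + 5*(-7) = -8/7 - 35 = -253/7 ≈ -36.143)
(m(1, 100) - 11956) + (260 + j*1) = (100 - 11956) + (260 - 253/7*1) = -11856 + (260 - 253/7) = -11856 + 1567/7 = -81425/7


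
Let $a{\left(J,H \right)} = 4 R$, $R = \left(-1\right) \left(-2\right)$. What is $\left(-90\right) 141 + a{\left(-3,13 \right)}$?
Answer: $-12682$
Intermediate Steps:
$R = 2$
$a{\left(J,H \right)} = 8$ ($a{\left(J,H \right)} = 4 \cdot 2 = 8$)
$\left(-90\right) 141 + a{\left(-3,13 \right)} = \left(-90\right) 141 + 8 = -12690 + 8 = -12682$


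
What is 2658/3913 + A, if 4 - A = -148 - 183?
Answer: 1313513/3913 ≈ 335.68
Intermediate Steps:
A = 335 (A = 4 - (-148 - 183) = 4 - 1*(-331) = 4 + 331 = 335)
2658/3913 + A = 2658/3913 + 335 = 1313513/3913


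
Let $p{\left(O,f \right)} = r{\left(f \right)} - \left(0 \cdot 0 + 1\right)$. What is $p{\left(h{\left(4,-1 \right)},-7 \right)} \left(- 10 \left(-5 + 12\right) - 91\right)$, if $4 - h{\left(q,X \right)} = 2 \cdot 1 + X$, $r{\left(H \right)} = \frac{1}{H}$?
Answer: $184$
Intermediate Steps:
$h{\left(q,X \right)} = 2 - X$ ($h{\left(q,X \right)} = 4 - \left(2 \cdot 1 + X\right) = 4 - \left(2 + X\right) = 2 - X$)
$p{\left(O,f \right)} = -1 + \frac{1}{f}$ ($p{\left(O,f \right)} = \frac{1}{f} - \left(0 \cdot 0 + 1\right) = \frac{1}{f} - \left(0 + 1\right) = \frac{1}{f} - 1 = -1 + \frac{1}{f}$)
$p{\left(h{\left(4,-1 \right)},-7 \right)} \left(- 10 \left(-5 + 12\right) - 91\right) = \frac{1 - -7}{-7} \left(- 10 \left(-5 + 12\right) - 91\right) = - \frac{1 + 7}{7} \left(\left(-10\right) 7 - 91\right) = \left(- \frac{1}{7}\right) 8 \left(-70 - 91\right) = \left(- \frac{8}{7}\right) \left(-161\right) = 184$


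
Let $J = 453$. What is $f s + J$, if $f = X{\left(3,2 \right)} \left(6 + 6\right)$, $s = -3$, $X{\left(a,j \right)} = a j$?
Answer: $237$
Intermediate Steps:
$f = 72$ ($f = 3 \cdot 2 \left(6 + 6\right) = 6 \cdot 12 = 72$)
$f s + J = 72 \left(-3\right) + 453 = -216 + 453 = 237$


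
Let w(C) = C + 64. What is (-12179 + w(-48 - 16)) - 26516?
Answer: -38695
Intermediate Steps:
w(C) = 64 + C
(-12179 + w(-48 - 16)) - 26516 = (-12179 + (64 + (-48 - 16))) - 26516 = (-12179 + (64 - 64)) - 26516 = (-12179 + 0) - 26516 = -12179 - 26516 = -38695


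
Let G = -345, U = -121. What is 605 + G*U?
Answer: 42350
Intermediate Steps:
605 + G*U = 605 - 345*(-121) = 605 + 41745 = 42350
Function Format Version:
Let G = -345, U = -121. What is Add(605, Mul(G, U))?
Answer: 42350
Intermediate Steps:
Add(605, Mul(G, U)) = Add(605, Mul(-345, -121)) = Add(605, 41745) = 42350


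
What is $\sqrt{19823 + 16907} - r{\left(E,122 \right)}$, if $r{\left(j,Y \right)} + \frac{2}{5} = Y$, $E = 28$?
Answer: $- \frac{608}{5} + \sqrt{36730} \approx 70.051$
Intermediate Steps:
$r{\left(j,Y \right)} = - \frac{2}{5} + Y$
$\sqrt{19823 + 16907} - r{\left(E,122 \right)} = \sqrt{19823 + 16907} - \left(- \frac{2}{5} + 122\right) = \sqrt{36730} - \frac{608}{5} = - \frac{608}{5} + \sqrt{36730}$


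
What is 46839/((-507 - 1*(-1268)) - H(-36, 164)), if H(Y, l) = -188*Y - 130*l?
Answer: 46839/15313 ≈ 3.0588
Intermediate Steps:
46839/((-507 - 1*(-1268)) - H(-36, 164)) = 46839/((-507 - 1*(-1268)) - (-188*(-36) - 130*164)) = 46839/((-507 + 1268) - (6768 - 21320)) = 46839/(761 - 1*(-14552)) = 46839/(761 + 14552) = 46839/15313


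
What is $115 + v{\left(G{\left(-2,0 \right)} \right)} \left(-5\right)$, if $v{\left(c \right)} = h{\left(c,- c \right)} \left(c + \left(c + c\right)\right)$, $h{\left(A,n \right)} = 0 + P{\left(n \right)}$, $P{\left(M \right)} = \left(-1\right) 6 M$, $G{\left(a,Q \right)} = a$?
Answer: $-245$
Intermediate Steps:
$P{\left(M \right)} = - 6 M$
$h{\left(A,n \right)} = - 6 n$ ($h{\left(A,n \right)} = 0 - 6 n = - 6 n$)
$v{\left(c \right)} = 18 c^{2}$ ($v{\left(c \right)} = - 6 \left(- c\right) \left(c + \left(c + c\right)\right) = 6 c \left(c + 2 c\right) = 6 c 3 c = 18 c^{2}$)
$115 + v{\left(G{\left(-2,0 \right)} \right)} \left(-5\right) = 115 + 18 \left(-2\right)^{2} \left(-5\right) = 115 + 18 \cdot 4 \left(-5\right) = 115 + 72 \left(-5\right) = 115 - 360 = -245$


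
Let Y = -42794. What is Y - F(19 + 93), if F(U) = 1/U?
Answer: -4792929/112 ≈ -42794.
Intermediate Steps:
Y - F(19 + 93) = -42794 - 1/(19 + 93) = -42794 - 1/112 = -4792929/112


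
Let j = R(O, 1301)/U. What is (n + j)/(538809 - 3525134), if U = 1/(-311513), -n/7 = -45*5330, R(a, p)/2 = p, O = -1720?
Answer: 808877876/2986325 ≈ 270.86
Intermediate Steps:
R(a, p) = 2*p
n = 1678950 (n = -(-315)*5330 = -7*(-239850) = 1678950)
U = -1/311513 ≈ -3.2101e-6
j = -810556826 (j = (2*1301)/(-1/311513) = 2602*(-311513) = -810556826)
(n + j)/(538809 - 3525134) = (1678950 - 810556826)/(538809 - 3525134) = -808877876/(-2986325) = -808877876*(-1/2986325) = 808877876/2986325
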